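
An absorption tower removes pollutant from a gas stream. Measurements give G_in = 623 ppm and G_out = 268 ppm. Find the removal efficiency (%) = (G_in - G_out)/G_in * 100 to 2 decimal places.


Efficiency = (G_in - G_out) / G_in * 100%
Efficiency = (623 - 268) / 623 * 100
Efficiency = 355 / 623 * 100
Efficiency = 56.98%


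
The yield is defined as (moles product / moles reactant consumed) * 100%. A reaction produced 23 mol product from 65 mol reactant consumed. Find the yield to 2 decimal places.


Yield = (moles product / moles consumed) * 100%
Yield = (23 / 65) * 100
Yield = 0.3538 * 100
Yield = 35.38%


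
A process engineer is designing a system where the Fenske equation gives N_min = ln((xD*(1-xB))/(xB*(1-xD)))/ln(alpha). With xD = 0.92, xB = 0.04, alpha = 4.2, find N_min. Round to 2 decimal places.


N_min = ln((xD*(1-xB))/(xB*(1-xD))) / ln(alpha)
Numerator inside ln: 0.8832 / 0.0032 = 276.0
ln(276.0) = 5.620401
ln(alpha) = ln(4.2) = 1.435085
N_min = 5.620401 / 1.435085 = 3.92


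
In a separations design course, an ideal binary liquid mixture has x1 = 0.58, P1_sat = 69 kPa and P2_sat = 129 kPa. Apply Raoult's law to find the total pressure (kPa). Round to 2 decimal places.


P = x1*P1_sat + x2*P2_sat
x2 = 1 - x1 = 1 - 0.58 = 0.42
P = 0.58*69 + 0.42*129
P = 40.02 + 54.18
P = 94.20 kPa


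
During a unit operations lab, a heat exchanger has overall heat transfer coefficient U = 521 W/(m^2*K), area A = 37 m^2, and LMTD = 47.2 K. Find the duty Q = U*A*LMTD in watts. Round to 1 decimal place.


Q = U * A * LMTD
Q = 521 * 37 * 47.2
Q = 909874.4 W


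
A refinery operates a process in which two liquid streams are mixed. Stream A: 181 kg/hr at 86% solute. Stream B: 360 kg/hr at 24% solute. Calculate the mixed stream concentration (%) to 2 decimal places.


Mass balance on solute: F1*x1 + F2*x2 = F3*x3
F3 = F1 + F2 = 181 + 360 = 541 kg/hr
x3 = (F1*x1 + F2*x2)/F3
x3 = (181*0.86 + 360*0.24) / 541
x3 = 44.74%


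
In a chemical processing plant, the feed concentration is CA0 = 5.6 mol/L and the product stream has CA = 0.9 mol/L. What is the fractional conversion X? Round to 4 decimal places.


X = (CA0 - CA) / CA0
X = (5.6 - 0.9) / 5.6
X = 4.7 / 5.6
X = 0.8393


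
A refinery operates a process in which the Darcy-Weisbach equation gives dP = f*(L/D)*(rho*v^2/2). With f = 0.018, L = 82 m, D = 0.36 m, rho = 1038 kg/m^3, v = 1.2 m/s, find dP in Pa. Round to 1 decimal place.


dP = f * (L/D) * (rho*v^2/2)
dP = 0.018 * (82/0.36) * (1038*1.2^2/2)
L/D = 227.77777778
rho*v^2/2 = 1038*1.44/2 = 747.36
dP = 0.018 * 227.77777778 * 747.36
dP = 3064.2 Pa


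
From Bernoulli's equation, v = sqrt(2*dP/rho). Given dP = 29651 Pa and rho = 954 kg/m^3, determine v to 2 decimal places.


v = sqrt(2*dP/rho)
v = sqrt(2*29651/954)
v = sqrt(62.161426)
v = 7.88 m/s


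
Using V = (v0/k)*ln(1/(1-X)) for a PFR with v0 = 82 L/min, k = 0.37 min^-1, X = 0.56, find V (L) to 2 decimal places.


V = (v0/k) * ln(1/(1-X))
V = (82/0.37) * ln(1/(1-0.56))
V = 221.621622 * ln(2.272727)
V = 221.621622 * 0.82098
V = 181.95 L


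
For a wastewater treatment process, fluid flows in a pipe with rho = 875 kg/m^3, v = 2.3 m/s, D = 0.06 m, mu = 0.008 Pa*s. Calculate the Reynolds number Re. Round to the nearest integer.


Re = rho * v * D / mu
Re = 875 * 2.3 * 0.06 / 0.008
Re = 120.75 / 0.008
Re = 15094


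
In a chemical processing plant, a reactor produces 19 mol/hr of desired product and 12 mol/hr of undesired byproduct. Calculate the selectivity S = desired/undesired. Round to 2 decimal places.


S = desired product rate / undesired product rate
S = 19 / 12
S = 1.58


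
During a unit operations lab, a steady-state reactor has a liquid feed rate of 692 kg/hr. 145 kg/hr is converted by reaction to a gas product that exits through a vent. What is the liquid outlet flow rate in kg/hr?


Steady-state mass balance on the main outlet: F_out = F_in - F_removed
F_out = 692 - 145
F_out = 547 kg/hr


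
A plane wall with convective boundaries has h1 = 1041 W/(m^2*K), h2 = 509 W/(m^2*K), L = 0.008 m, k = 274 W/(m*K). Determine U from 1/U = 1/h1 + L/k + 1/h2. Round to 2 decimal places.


1/U = 1/h1 + L/k + 1/h2
1/U = 1/1041 + 0.008/274 + 1/509
1/U = 0.0009606148 + 2.91971e-05 + 0.0019646365
1/U = 0.0029544484
U = 338.47 W/(m^2*K)


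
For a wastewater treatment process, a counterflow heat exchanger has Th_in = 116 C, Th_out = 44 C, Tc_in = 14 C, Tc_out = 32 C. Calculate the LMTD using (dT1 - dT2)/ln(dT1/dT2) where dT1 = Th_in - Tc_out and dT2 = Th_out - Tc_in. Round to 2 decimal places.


dT1 = Th_in - Tc_out = 116 - 32 = 84
dT2 = Th_out - Tc_in = 44 - 14 = 30
LMTD = (dT1 - dT2) / ln(dT1/dT2)
LMTD = (84 - 30) / ln(84/30)
LMTD = 52.45 K


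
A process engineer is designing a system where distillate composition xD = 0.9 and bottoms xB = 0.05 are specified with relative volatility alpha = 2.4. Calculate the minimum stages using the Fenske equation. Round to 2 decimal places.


N_min = ln((xD*(1-xB))/(xB*(1-xD))) / ln(alpha)
Numerator inside ln: 0.855 / 0.005 = 171.0
ln(171.0) = 5.141664
ln(alpha) = ln(2.4) = 0.875469
N_min = 5.141664 / 0.875469 = 5.87


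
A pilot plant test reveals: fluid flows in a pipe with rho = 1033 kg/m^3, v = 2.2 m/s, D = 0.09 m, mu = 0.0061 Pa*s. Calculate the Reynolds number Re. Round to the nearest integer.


Re = rho * v * D / mu
Re = 1033 * 2.2 * 0.09 / 0.0061
Re = 204.534 / 0.0061
Re = 33530


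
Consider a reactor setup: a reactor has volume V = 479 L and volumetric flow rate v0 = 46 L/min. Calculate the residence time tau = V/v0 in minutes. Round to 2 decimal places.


tau = V / v0
tau = 479 / 46
tau = 10.41 min


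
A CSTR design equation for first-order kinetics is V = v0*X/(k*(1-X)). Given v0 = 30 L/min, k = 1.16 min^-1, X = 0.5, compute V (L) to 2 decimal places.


V = v0 * X / (k * (1 - X))
V = 30 * 0.5 / (1.16 * (1 - 0.5))
V = 15.0 / (1.16 * 0.5)
V = 15.0 / 0.58
V = 25.86 L


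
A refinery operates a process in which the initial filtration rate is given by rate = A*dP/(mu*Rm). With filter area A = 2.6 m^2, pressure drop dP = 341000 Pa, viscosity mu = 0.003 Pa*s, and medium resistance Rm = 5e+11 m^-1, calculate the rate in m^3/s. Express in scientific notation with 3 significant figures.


rate = A * dP / (mu * Rm)
rate = 2.6 * 341000 / (0.003 * 5e+11)
rate = 886600.0 / 1.500e+09
rate = 5.91e-04 m^3/s


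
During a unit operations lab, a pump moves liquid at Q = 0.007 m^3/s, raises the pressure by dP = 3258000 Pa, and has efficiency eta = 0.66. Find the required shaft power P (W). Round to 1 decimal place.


P = Q * dP / eta
P = 0.007 * 3258000 / 0.66
P = 22806.0 / 0.66
P = 34554.5 W


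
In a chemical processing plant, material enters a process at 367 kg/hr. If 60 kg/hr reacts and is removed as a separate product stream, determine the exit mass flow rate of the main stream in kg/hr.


Steady-state mass balance on the main outlet: F_out = F_in - F_removed
F_out = 367 - 60
F_out = 307 kg/hr


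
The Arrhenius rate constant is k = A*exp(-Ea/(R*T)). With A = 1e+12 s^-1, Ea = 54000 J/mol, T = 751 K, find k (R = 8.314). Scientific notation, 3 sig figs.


k = A * exp(-Ea/(R*T))
k = 1e+12 * exp(-54000 / (8.314 * 751))
k = 1e+12 * exp(-8.64856)
k = 1.75e+08


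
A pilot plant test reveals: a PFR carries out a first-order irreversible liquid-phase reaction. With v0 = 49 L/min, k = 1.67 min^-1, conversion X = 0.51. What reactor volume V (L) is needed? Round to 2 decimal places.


V = (v0/k) * ln(1/(1-X))
V = (49/1.67) * ln(1/(1-0.51))
V = 29.341317 * ln(2.040816)
V = 29.341317 * 0.71335
V = 20.93 L


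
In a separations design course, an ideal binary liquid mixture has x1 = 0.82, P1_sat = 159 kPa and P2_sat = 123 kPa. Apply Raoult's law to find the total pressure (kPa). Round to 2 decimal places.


P = x1*P1_sat + x2*P2_sat
x2 = 1 - x1 = 1 - 0.82 = 0.18
P = 0.82*159 + 0.18*123
P = 130.38 + 22.14
P = 152.52 kPa


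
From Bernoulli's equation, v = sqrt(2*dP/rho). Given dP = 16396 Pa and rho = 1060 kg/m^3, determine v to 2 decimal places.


v = sqrt(2*dP/rho)
v = sqrt(2*16396/1060)
v = sqrt(30.935849)
v = 5.56 m/s


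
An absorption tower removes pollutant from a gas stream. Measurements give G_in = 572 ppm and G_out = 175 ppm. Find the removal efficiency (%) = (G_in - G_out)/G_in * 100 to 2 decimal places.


Efficiency = (G_in - G_out) / G_in * 100%
Efficiency = (572 - 175) / 572 * 100
Efficiency = 397 / 572 * 100
Efficiency = 69.41%


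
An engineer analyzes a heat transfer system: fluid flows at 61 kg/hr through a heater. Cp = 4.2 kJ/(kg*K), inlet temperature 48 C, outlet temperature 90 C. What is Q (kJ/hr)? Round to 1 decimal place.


Q = m_dot * Cp * (T2 - T1)
Q = 61 * 4.2 * (90 - 48)
Q = 61 * 4.2 * 42
Q = 10760.4 kJ/hr


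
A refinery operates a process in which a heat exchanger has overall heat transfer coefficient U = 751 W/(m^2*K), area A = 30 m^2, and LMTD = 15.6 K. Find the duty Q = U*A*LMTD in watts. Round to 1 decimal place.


Q = U * A * LMTD
Q = 751 * 30 * 15.6
Q = 351468.0 W


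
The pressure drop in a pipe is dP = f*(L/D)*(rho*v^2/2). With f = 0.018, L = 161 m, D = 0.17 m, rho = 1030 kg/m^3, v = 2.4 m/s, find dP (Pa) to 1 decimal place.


dP = f * (L/D) * (rho*v^2/2)
dP = 0.018 * (161/0.17) * (1030*2.4^2/2)
L/D = 947.05882353
rho*v^2/2 = 1030*5.76/2 = 2966.4
dP = 0.018 * 947.05882353 * 2966.4
dP = 50568.4 Pa


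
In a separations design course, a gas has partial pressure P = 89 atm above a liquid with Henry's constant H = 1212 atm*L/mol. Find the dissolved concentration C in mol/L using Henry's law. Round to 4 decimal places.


C = P / H
C = 89 / 1212
C = 0.0734 mol/L


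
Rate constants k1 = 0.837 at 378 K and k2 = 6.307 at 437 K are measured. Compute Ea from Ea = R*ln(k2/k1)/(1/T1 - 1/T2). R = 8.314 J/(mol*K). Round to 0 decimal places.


Ea = R * ln(k2/k1) / (1/T1 - 1/T2)
ln(k2/k1) = ln(6.307/0.837) = 2.0195913
1/T1 - 1/T2 = 1/378 - 1/437 = 0.000357173126
Ea = 8.314 * 2.0195913 / 0.000357173126
Ea = 47010 J/mol


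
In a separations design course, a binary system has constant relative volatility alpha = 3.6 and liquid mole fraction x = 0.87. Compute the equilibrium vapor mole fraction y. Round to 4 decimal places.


y = alpha*x / (1 + (alpha-1)*x)
y = 3.6*0.87 / (1 + (3.6-1)*0.87)
y = 3.132 / (1 + 2.262)
y = 3.132 / 3.262
y = 0.9601


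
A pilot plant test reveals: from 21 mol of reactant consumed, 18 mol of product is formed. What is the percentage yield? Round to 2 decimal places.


Yield = (moles product / moles consumed) * 100%
Yield = (18 / 21) * 100
Yield = 0.8571 * 100
Yield = 85.71%


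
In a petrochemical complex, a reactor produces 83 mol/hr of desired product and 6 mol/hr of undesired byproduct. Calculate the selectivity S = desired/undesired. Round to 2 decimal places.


S = desired product rate / undesired product rate
S = 83 / 6
S = 13.83


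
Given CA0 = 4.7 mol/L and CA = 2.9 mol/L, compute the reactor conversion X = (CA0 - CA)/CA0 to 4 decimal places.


X = (CA0 - CA) / CA0
X = (4.7 - 2.9) / 4.7
X = 1.8 / 4.7
X = 0.3830


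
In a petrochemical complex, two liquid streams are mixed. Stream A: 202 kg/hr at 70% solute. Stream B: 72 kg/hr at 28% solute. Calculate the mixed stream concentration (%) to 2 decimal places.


Mass balance on solute: F1*x1 + F2*x2 = F3*x3
F3 = F1 + F2 = 202 + 72 = 274 kg/hr
x3 = (F1*x1 + F2*x2)/F3
x3 = (202*0.7 + 72*0.28) / 274
x3 = 58.96%


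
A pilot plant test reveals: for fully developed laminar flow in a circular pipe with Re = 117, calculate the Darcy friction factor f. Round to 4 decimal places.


f = 64 / Re
f = 64 / 117
f = 0.5470


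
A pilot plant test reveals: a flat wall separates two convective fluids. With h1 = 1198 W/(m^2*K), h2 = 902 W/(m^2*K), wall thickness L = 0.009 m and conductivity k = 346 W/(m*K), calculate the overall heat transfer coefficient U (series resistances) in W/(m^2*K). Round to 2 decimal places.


1/U = 1/h1 + L/k + 1/h2
1/U = 1/1198 + 0.009/346 + 1/902
1/U = 0.0008347245 + 2.60116e-05 + 0.0011086475
1/U = 0.0019693836
U = 507.77 W/(m^2*K)


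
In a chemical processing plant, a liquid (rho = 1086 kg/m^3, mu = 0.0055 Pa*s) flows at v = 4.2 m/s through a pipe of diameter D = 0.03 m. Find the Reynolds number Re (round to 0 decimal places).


Re = rho * v * D / mu
Re = 1086 * 4.2 * 0.03 / 0.0055
Re = 136.836 / 0.0055
Re = 24879


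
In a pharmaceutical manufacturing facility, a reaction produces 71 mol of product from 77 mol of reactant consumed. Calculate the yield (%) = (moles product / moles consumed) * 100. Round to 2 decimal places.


Yield = (moles product / moles consumed) * 100%
Yield = (71 / 77) * 100
Yield = 0.9221 * 100
Yield = 92.21%


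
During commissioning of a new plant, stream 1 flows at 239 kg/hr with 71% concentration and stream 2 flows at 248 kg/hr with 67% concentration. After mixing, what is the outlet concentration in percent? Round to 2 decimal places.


Mass balance on solute: F1*x1 + F2*x2 = F3*x3
F3 = F1 + F2 = 239 + 248 = 487 kg/hr
x3 = (F1*x1 + F2*x2)/F3
x3 = (239*0.71 + 248*0.67) / 487
x3 = 68.96%


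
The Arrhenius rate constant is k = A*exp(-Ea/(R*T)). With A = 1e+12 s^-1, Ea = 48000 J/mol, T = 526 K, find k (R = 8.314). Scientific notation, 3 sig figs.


k = A * exp(-Ea/(R*T))
k = 1e+12 * exp(-48000 / (8.314 * 526))
k = 1e+12 * exp(-10.976035)
k = 1.71e+07


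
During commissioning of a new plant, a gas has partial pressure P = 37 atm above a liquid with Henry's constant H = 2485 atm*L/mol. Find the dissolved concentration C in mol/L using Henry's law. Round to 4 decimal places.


C = P / H
C = 37 / 2485
C = 0.0149 mol/L


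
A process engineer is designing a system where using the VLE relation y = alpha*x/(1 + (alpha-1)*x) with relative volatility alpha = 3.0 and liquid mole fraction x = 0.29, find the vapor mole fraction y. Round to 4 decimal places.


y = alpha*x / (1 + (alpha-1)*x)
y = 3.0*0.29 / (1 + (3.0-1)*0.29)
y = 0.87 / (1 + 0.58)
y = 0.87 / 1.58
y = 0.5506


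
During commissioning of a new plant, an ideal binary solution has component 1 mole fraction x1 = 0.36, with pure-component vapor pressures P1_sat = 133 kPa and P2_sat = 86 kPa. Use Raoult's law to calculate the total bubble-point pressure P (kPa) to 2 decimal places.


P = x1*P1_sat + x2*P2_sat
x2 = 1 - x1 = 1 - 0.36 = 0.64
P = 0.36*133 + 0.64*86
P = 47.88 + 55.04
P = 102.92 kPa


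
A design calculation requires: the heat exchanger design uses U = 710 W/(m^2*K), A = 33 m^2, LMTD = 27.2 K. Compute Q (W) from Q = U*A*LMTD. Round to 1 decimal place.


Q = U * A * LMTD
Q = 710 * 33 * 27.2
Q = 637296.0 W


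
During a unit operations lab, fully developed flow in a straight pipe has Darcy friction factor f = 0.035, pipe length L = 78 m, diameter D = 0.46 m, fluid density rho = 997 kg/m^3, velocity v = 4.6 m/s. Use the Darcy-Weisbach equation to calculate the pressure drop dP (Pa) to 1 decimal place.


dP = f * (L/D) * (rho*v^2/2)
dP = 0.035 * (78/0.46) * (997*4.6^2/2)
L/D = 169.56521739
rho*v^2/2 = 997*21.16/2 = 10548.26
dP = 0.035 * 169.56521739 * 10548.26
dP = 62601.6 Pa


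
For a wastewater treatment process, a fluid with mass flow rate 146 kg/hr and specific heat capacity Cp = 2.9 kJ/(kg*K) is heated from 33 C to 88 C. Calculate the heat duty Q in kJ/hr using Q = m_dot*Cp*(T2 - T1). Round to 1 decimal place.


Q = m_dot * Cp * (T2 - T1)
Q = 146 * 2.9 * (88 - 33)
Q = 146 * 2.9 * 55
Q = 23287.0 kJ/hr


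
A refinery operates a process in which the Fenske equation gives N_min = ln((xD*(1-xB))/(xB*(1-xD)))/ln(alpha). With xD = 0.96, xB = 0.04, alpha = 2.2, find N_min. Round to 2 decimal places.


N_min = ln((xD*(1-xB))/(xB*(1-xD))) / ln(alpha)
Numerator inside ln: 0.9216 / 0.0016 = 576.0
ln(576.0) = 6.356108
ln(alpha) = ln(2.2) = 0.788457
N_min = 6.356108 / 0.788457 = 8.06


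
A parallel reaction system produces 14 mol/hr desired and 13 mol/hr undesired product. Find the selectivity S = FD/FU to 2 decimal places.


S = desired product rate / undesired product rate
S = 14 / 13
S = 1.08


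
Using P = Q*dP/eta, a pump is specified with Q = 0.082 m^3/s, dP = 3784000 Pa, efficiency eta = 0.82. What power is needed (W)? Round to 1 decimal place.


P = Q * dP / eta
P = 0.082 * 3784000 / 0.82
P = 310288.0 / 0.82
P = 378400.0 W


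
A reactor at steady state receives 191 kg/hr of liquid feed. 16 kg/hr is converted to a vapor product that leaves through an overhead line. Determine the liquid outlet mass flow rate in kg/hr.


Steady-state mass balance on the main outlet: F_out = F_in - F_removed
F_out = 191 - 16
F_out = 175 kg/hr


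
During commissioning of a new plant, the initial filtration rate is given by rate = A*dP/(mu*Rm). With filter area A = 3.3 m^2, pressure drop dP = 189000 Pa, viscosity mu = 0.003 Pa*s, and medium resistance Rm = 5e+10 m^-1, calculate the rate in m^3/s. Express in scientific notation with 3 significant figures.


rate = A * dP / (mu * Rm)
rate = 3.3 * 189000 / (0.003 * 5e+10)
rate = 623700.0 / 1.500e+08
rate = 4.16e-03 m^3/s


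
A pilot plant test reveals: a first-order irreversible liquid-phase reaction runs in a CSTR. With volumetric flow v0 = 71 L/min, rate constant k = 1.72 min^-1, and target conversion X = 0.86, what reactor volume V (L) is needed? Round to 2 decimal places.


V = v0 * X / (k * (1 - X))
V = 71 * 0.86 / (1.72 * (1 - 0.86))
V = 61.06 / (1.72 * 0.14)
V = 61.06 / 0.2408
V = 253.57 L


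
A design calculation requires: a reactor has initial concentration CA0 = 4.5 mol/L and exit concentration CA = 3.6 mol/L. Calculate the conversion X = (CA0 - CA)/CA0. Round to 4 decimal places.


X = (CA0 - CA) / CA0
X = (4.5 - 3.6) / 4.5
X = 0.9 / 4.5
X = 0.2000


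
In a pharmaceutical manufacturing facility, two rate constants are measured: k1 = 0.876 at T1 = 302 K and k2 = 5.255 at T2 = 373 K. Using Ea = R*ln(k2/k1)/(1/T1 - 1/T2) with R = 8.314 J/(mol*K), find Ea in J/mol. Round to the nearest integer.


Ea = R * ln(k2/k1) / (1/T1 - 1/T2)
ln(k2/k1) = ln(5.255/0.876) = 1.7915692
1/T1 - 1/T2 = 1/302 - 1/373 = 0.000630293131
Ea = 8.314 * 1.7915692 / 0.000630293131
Ea = 23632 J/mol


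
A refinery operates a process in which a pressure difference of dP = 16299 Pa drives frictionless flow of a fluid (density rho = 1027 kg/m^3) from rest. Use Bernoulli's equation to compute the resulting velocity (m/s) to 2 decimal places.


v = sqrt(2*dP/rho)
v = sqrt(2*16299/1027)
v = sqrt(31.740993)
v = 5.63 m/s


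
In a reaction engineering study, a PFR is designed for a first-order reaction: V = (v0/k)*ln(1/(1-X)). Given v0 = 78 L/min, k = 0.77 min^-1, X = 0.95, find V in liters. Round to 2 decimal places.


V = (v0/k) * ln(1/(1-X))
V = (78/0.77) * ln(1/(1-0.95))
V = 101.298701 * ln(20.0)
V = 101.298701 * 2.995732
V = 303.46 L


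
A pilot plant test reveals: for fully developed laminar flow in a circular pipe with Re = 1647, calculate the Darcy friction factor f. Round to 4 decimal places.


f = 64 / Re
f = 64 / 1647
f = 0.0389


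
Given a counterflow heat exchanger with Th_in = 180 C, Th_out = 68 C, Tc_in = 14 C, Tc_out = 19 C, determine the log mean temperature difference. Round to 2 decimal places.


dT1 = Th_in - Tc_out = 180 - 19 = 161
dT2 = Th_out - Tc_in = 68 - 14 = 54
LMTD = (dT1 - dT2) / ln(dT1/dT2)
LMTD = (161 - 54) / ln(161/54)
LMTD = 97.95 K


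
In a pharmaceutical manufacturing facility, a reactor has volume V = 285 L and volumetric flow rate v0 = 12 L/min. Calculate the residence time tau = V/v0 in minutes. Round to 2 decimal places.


tau = V / v0
tau = 285 / 12
tau = 23.75 min


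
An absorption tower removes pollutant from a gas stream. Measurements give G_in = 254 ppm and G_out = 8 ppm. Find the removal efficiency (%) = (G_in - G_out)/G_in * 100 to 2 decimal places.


Efficiency = (G_in - G_out) / G_in * 100%
Efficiency = (254 - 8) / 254 * 100
Efficiency = 246 / 254 * 100
Efficiency = 96.85%


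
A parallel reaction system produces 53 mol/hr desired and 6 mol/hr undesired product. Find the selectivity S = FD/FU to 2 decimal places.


S = desired product rate / undesired product rate
S = 53 / 6
S = 8.83


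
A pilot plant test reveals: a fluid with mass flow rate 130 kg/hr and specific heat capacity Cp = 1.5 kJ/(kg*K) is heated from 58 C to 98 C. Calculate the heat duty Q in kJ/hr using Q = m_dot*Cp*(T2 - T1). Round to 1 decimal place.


Q = m_dot * Cp * (T2 - T1)
Q = 130 * 1.5 * (98 - 58)
Q = 130 * 1.5 * 40
Q = 7800.0 kJ/hr


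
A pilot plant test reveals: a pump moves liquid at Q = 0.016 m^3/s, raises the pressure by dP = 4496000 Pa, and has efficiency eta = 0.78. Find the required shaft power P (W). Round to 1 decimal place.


P = Q * dP / eta
P = 0.016 * 4496000 / 0.78
P = 71936.0 / 0.78
P = 92225.6 W


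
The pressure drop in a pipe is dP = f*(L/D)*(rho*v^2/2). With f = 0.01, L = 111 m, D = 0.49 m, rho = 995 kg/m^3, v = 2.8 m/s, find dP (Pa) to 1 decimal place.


dP = f * (L/D) * (rho*v^2/2)
dP = 0.01 * (111/0.49) * (995*2.8^2/2)
L/D = 226.53061224
rho*v^2/2 = 995*7.84/2 = 3900.4
dP = 0.01 * 226.53061224 * 3900.4
dP = 8835.6 Pa


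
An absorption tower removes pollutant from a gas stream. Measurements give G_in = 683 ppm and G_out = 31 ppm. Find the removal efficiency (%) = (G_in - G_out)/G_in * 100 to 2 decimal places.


Efficiency = (G_in - G_out) / G_in * 100%
Efficiency = (683 - 31) / 683 * 100
Efficiency = 652 / 683 * 100
Efficiency = 95.46%


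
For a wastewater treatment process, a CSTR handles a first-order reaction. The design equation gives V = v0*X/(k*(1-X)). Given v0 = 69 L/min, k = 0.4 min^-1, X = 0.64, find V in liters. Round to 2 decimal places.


V = v0 * X / (k * (1 - X))
V = 69 * 0.64 / (0.4 * (1 - 0.64))
V = 44.16 / (0.4 * 0.36)
V = 44.16 / 0.144
V = 306.67 L


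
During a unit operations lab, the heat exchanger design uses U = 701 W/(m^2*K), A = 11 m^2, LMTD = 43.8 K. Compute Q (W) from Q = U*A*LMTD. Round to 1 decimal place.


Q = U * A * LMTD
Q = 701 * 11 * 43.8
Q = 337741.8 W


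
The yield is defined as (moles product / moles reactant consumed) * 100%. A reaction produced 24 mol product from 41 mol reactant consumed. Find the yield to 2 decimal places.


Yield = (moles product / moles consumed) * 100%
Yield = (24 / 41) * 100
Yield = 0.5854 * 100
Yield = 58.54%


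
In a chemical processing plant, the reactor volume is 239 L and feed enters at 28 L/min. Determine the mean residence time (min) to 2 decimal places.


tau = V / v0
tau = 239 / 28
tau = 8.54 min


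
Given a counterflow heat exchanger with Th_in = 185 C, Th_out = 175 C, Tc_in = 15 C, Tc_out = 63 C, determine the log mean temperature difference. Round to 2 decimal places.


dT1 = Th_in - Tc_out = 185 - 63 = 122
dT2 = Th_out - Tc_in = 175 - 15 = 160
LMTD = (dT1 - dT2) / ln(dT1/dT2)
LMTD = (122 - 160) / ln(122/160)
LMTD = 140.14 K


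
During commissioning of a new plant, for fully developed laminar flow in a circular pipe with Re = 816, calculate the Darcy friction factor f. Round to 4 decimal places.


f = 64 / Re
f = 64 / 816
f = 0.0784


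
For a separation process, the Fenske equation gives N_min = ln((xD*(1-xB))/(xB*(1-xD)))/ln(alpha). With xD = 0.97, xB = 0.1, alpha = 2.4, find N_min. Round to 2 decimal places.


N_min = ln((xD*(1-xB))/(xB*(1-xD))) / ln(alpha)
Numerator inside ln: 0.873 / 0.003 = 291.0
ln(291.0) = 5.673323
ln(alpha) = ln(2.4) = 0.875469
N_min = 5.673323 / 0.875469 = 6.48


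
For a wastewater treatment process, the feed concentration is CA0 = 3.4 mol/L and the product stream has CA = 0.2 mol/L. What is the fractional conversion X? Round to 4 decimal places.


X = (CA0 - CA) / CA0
X = (3.4 - 0.2) / 3.4
X = 3.2 / 3.4
X = 0.9412


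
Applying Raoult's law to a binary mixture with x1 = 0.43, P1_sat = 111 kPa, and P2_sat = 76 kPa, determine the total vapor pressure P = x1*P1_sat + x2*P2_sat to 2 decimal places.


P = x1*P1_sat + x2*P2_sat
x2 = 1 - x1 = 1 - 0.43 = 0.57
P = 0.43*111 + 0.57*76
P = 47.73 + 43.32
P = 91.05 kPa


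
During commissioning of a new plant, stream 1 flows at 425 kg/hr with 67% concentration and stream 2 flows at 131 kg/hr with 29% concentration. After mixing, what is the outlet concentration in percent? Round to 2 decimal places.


Mass balance on solute: F1*x1 + F2*x2 = F3*x3
F3 = F1 + F2 = 425 + 131 = 556 kg/hr
x3 = (F1*x1 + F2*x2)/F3
x3 = (425*0.67 + 131*0.29) / 556
x3 = 58.05%


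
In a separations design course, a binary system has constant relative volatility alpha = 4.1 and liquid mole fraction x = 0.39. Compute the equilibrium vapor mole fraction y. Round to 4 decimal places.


y = alpha*x / (1 + (alpha-1)*x)
y = 4.1*0.39 / (1 + (4.1-1)*0.39)
y = 1.599 / (1 + 1.209)
y = 1.599 / 2.209
y = 0.7239


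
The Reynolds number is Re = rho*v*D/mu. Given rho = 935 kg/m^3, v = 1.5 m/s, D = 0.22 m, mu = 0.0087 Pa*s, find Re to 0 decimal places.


Re = rho * v * D / mu
Re = 935 * 1.5 * 0.22 / 0.0087
Re = 308.55 / 0.0087
Re = 35466


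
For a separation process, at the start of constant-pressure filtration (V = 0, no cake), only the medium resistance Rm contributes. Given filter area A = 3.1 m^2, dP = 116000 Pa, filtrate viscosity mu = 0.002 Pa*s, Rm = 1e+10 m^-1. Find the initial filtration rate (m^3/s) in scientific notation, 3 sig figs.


rate = A * dP / (mu * Rm)
rate = 3.1 * 116000 / (0.002 * 1e+10)
rate = 359600.0 / 2.000e+07
rate = 1.80e-02 m^3/s


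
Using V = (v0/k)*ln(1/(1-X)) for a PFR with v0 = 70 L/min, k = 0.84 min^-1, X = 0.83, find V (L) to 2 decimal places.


V = (v0/k) * ln(1/(1-X))
V = (70/0.84) * ln(1/(1-0.83))
V = 83.333333 * ln(5.882353)
V = 83.333333 * 1.771957
V = 147.66 L


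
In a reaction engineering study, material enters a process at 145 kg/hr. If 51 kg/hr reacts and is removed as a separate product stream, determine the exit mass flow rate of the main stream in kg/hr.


Steady-state mass balance on the main outlet: F_out = F_in - F_removed
F_out = 145 - 51
F_out = 94 kg/hr


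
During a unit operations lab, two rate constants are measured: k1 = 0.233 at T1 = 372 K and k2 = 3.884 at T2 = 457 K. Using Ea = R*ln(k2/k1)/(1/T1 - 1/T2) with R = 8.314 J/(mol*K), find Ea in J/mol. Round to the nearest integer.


Ea = R * ln(k2/k1) / (1/T1 - 1/T2)
ln(k2/k1) = ln(3.884/0.233) = 2.8135824
1/T1 - 1/T2 = 1/372 - 1/457 = 0.000499988236
Ea = 8.314 * 2.8135824 / 0.000499988236
Ea = 46785 J/mol


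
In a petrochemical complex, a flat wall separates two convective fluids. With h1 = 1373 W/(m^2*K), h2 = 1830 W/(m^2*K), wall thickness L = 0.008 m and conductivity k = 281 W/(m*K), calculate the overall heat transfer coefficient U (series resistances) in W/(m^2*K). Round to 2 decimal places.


1/U = 1/h1 + L/k + 1/h2
1/U = 1/1373 + 0.008/281 + 1/1830
1/U = 0.0007283321 + 2.84698e-05 + 0.0005464481
1/U = 0.00130325
U = 767.31 W/(m^2*K)


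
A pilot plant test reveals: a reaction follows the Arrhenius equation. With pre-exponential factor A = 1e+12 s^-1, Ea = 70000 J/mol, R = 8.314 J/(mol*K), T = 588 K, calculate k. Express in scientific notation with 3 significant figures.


k = A * exp(-Ea/(R*T))
k = 1e+12 * exp(-70000 / (8.314 * 588))
k = 1e+12 * exp(-14.318934)
k = 6.04e+05


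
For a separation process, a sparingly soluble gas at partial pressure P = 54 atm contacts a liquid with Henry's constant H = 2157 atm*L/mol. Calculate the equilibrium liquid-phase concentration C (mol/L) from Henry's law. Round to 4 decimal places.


C = P / H
C = 54 / 2157
C = 0.0250 mol/L


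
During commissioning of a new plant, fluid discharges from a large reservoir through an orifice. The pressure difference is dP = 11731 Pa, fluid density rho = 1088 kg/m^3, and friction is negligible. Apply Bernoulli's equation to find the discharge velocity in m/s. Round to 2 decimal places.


v = sqrt(2*dP/rho)
v = sqrt(2*11731/1088)
v = sqrt(21.564338)
v = 4.64 m/s


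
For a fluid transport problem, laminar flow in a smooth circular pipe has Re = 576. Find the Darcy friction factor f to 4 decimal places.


f = 64 / Re
f = 64 / 576
f = 0.1111


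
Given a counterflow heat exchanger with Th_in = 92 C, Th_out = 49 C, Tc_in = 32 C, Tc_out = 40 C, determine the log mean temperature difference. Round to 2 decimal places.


dT1 = Th_in - Tc_out = 92 - 40 = 52
dT2 = Th_out - Tc_in = 49 - 32 = 17
LMTD = (dT1 - dT2) / ln(dT1/dT2)
LMTD = (52 - 17) / ln(52/17)
LMTD = 31.31 K


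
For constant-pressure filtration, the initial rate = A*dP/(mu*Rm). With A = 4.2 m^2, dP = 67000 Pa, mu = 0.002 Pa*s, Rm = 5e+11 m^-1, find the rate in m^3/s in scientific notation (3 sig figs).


rate = A * dP / (mu * Rm)
rate = 4.2 * 67000 / (0.002 * 5e+11)
rate = 281400.0 / 1.000e+09
rate = 2.81e-04 m^3/s


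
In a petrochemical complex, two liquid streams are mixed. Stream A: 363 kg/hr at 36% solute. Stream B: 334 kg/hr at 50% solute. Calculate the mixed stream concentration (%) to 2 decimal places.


Mass balance on solute: F1*x1 + F2*x2 = F3*x3
F3 = F1 + F2 = 363 + 334 = 697 kg/hr
x3 = (F1*x1 + F2*x2)/F3
x3 = (363*0.36 + 334*0.5) / 697
x3 = 42.71%


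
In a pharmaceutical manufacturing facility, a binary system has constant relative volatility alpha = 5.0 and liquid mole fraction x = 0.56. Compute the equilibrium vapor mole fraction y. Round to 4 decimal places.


y = alpha*x / (1 + (alpha-1)*x)
y = 5.0*0.56 / (1 + (5.0-1)*0.56)
y = 2.8 / (1 + 2.24)
y = 2.8 / 3.24
y = 0.8642


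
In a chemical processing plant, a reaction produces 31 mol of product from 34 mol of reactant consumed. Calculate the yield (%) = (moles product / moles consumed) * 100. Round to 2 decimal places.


Yield = (moles product / moles consumed) * 100%
Yield = (31 / 34) * 100
Yield = 0.9118 * 100
Yield = 91.18%


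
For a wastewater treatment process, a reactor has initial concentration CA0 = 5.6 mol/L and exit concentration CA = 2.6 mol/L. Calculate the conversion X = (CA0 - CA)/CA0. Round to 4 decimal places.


X = (CA0 - CA) / CA0
X = (5.6 - 2.6) / 5.6
X = 3.0 / 5.6
X = 0.5357


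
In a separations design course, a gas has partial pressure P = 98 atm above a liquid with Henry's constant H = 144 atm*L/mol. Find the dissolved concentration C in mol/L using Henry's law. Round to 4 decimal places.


C = P / H
C = 98 / 144
C = 0.6806 mol/L


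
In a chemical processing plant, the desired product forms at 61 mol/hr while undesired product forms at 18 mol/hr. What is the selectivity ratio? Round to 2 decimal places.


S = desired product rate / undesired product rate
S = 61 / 18
S = 3.39


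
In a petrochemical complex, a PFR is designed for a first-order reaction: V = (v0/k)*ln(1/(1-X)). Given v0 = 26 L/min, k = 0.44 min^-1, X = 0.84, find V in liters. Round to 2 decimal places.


V = (v0/k) * ln(1/(1-X))
V = (26/0.44) * ln(1/(1-0.84))
V = 59.090909 * ln(6.25)
V = 59.090909 * 1.832581
V = 108.29 L


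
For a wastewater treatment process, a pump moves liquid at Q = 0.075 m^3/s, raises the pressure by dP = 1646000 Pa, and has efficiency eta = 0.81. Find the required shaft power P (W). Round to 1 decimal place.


P = Q * dP / eta
P = 0.075 * 1646000 / 0.81
P = 123450.0 / 0.81
P = 152407.4 W


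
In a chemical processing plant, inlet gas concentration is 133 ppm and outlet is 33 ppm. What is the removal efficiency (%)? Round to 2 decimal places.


Efficiency = (G_in - G_out) / G_in * 100%
Efficiency = (133 - 33) / 133 * 100
Efficiency = 100 / 133 * 100
Efficiency = 75.19%


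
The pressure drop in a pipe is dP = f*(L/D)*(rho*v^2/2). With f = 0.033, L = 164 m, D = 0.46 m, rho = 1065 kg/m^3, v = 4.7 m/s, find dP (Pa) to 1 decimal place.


dP = f * (L/D) * (rho*v^2/2)
dP = 0.033 * (164/0.46) * (1065*4.7^2/2)
L/D = 356.52173913
rho*v^2/2 = 1065*22.09/2 = 11762.925
dP = 0.033 * 356.52173913 * 11762.925
dP = 138393.4 Pa


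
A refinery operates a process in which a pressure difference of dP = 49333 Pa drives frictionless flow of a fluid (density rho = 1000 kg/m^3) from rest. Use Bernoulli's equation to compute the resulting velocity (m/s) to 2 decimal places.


v = sqrt(2*dP/rho)
v = sqrt(2*49333/1000)
v = sqrt(98.666)
v = 9.93 m/s


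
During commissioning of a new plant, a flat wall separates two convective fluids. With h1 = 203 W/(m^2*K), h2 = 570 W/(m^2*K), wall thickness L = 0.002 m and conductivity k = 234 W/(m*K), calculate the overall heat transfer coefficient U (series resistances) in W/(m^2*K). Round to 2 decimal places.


1/U = 1/h1 + L/k + 1/h2
1/U = 1/203 + 0.002/234 + 1/570
1/U = 0.0049261084 + 8.547e-06 + 0.001754386
1/U = 0.0066890414
U = 149.50 W/(m^2*K)


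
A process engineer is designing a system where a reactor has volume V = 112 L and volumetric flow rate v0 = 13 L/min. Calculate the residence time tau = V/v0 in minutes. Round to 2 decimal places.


tau = V / v0
tau = 112 / 13
tau = 8.62 min


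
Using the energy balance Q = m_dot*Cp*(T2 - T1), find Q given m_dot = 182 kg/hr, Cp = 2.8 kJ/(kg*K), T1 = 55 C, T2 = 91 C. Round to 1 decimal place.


Q = m_dot * Cp * (T2 - T1)
Q = 182 * 2.8 * (91 - 55)
Q = 182 * 2.8 * 36
Q = 18345.6 kJ/hr


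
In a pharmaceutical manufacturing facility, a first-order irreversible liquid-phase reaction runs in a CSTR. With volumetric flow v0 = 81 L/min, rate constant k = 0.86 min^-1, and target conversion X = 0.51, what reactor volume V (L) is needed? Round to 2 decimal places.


V = v0 * X / (k * (1 - X))
V = 81 * 0.51 / (0.86 * (1 - 0.51))
V = 41.31 / (0.86 * 0.49)
V = 41.31 / 0.4214
V = 98.03 L


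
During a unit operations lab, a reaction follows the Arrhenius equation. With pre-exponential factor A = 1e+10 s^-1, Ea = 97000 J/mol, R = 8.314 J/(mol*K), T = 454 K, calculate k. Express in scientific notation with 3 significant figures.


k = A * exp(-Ea/(R*T))
k = 1e+10 * exp(-97000 / (8.314 * 454))
k = 1e+10 * exp(-25.698387)
k = 6.91e-02


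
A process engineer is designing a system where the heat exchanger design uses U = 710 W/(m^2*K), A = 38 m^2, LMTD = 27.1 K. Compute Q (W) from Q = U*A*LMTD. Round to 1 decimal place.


Q = U * A * LMTD
Q = 710 * 38 * 27.1
Q = 731158.0 W


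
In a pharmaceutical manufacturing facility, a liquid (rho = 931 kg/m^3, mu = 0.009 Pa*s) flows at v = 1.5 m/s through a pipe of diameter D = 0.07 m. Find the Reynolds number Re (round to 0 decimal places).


Re = rho * v * D / mu
Re = 931 * 1.5 * 0.07 / 0.009
Re = 97.755 / 0.009
Re = 10862


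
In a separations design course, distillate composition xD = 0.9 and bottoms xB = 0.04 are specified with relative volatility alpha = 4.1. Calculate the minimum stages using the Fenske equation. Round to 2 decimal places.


N_min = ln((xD*(1-xB))/(xB*(1-xD))) / ln(alpha)
Numerator inside ln: 0.864 / 0.004 = 216.0
ln(216.0) = 5.375278
ln(alpha) = ln(4.1) = 1.410987
N_min = 5.375278 / 1.410987 = 3.81


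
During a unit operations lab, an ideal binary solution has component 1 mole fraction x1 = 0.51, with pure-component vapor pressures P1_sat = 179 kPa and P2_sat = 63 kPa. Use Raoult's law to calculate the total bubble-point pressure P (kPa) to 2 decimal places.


P = x1*P1_sat + x2*P2_sat
x2 = 1 - x1 = 1 - 0.51 = 0.49
P = 0.51*179 + 0.49*63
P = 91.29 + 30.87
P = 122.16 kPa


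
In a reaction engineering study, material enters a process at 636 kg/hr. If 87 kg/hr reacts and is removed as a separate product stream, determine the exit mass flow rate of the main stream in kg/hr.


Steady-state mass balance on the main outlet: F_out = F_in - F_removed
F_out = 636 - 87
F_out = 549 kg/hr


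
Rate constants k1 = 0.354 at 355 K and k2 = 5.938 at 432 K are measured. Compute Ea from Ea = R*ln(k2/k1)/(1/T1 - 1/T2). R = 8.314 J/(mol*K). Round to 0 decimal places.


Ea = R * ln(k2/k1) / (1/T1 - 1/T2)
ln(k2/k1) = ln(5.938/0.354) = 2.8198307
1/T1 - 1/T2 = 1/355 - 1/432 = 0.000502086594
Ea = 8.314 * 2.8198307 / 0.000502086594
Ea = 46693 J/mol


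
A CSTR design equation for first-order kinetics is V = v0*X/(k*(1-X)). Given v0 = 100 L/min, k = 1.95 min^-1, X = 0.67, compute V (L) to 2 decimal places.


V = v0 * X / (k * (1 - X))
V = 100 * 0.67 / (1.95 * (1 - 0.67))
V = 67.0 / (1.95 * 0.33)
V = 67.0 / 0.6435
V = 104.12 L


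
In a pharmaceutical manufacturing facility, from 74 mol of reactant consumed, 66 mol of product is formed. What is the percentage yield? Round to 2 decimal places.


Yield = (moles product / moles consumed) * 100%
Yield = (66 / 74) * 100
Yield = 0.8919 * 100
Yield = 89.19%


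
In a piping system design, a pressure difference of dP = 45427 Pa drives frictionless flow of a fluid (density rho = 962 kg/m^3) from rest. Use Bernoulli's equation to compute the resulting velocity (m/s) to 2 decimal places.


v = sqrt(2*dP/rho)
v = sqrt(2*45427/962)
v = sqrt(94.442827)
v = 9.72 m/s


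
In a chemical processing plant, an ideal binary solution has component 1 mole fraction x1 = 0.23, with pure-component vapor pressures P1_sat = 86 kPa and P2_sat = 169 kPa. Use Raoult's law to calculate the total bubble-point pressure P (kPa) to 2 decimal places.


P = x1*P1_sat + x2*P2_sat
x2 = 1 - x1 = 1 - 0.23 = 0.77
P = 0.23*86 + 0.77*169
P = 19.78 + 130.13
P = 149.91 kPa


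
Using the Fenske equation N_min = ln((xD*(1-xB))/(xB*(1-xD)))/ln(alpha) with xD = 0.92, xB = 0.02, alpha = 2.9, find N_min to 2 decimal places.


N_min = ln((xD*(1-xB))/(xB*(1-xD))) / ln(alpha)
Numerator inside ln: 0.9016 / 0.0016 = 563.5
ln(563.5) = 6.334167
ln(alpha) = ln(2.9) = 1.064711
N_min = 6.334167 / 1.064711 = 5.95


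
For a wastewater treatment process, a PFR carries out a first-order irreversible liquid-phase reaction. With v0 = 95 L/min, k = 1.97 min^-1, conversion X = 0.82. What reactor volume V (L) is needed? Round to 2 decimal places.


V = (v0/k) * ln(1/(1-X))
V = (95/1.97) * ln(1/(1-0.82))
V = 48.22335 * ln(5.555556)
V = 48.22335 * 1.714799
V = 82.69 L


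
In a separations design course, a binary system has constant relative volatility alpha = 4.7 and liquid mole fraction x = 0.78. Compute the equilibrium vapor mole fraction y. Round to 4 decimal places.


y = alpha*x / (1 + (alpha-1)*x)
y = 4.7*0.78 / (1 + (4.7-1)*0.78)
y = 3.666 / (1 + 2.886)
y = 3.666 / 3.886
y = 0.9434


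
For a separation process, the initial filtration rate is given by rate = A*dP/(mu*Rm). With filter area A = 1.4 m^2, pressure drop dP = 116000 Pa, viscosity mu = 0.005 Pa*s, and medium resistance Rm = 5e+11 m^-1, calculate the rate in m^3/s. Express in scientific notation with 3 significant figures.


rate = A * dP / (mu * Rm)
rate = 1.4 * 116000 / (0.005 * 5e+11)
rate = 162400.0 / 2.500e+09
rate = 6.50e-05 m^3/s


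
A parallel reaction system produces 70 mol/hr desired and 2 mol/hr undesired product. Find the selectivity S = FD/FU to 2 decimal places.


S = desired product rate / undesired product rate
S = 70 / 2
S = 35.00


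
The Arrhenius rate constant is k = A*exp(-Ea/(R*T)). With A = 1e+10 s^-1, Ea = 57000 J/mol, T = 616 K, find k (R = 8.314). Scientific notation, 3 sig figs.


k = A * exp(-Ea/(R*T))
k = 1e+10 * exp(-57000 / (8.314 * 616))
k = 1e+10 * exp(-11.129717)
k = 1.47e+05


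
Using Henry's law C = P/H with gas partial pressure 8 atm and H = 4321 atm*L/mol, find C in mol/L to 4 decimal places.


C = P / H
C = 8 / 4321
C = 0.0019 mol/L


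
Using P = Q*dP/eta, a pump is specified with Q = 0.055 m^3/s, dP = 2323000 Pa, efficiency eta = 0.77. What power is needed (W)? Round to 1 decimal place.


P = Q * dP / eta
P = 0.055 * 2323000 / 0.77
P = 127765.0 / 0.77
P = 165928.6 W


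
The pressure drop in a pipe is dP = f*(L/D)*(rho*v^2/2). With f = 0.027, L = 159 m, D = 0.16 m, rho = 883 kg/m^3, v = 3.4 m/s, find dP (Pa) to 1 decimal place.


dP = f * (L/D) * (rho*v^2/2)
dP = 0.027 * (159/0.16) * (883*3.4^2/2)
L/D = 993.75
rho*v^2/2 = 883*11.56/2 = 5103.74
dP = 0.027 * 993.75 * 5103.74
dP = 136939.7 Pa


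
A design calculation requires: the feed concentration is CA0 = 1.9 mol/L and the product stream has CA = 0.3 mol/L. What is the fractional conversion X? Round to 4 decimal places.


X = (CA0 - CA) / CA0
X = (1.9 - 0.3) / 1.9
X = 1.6 / 1.9
X = 0.8421
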